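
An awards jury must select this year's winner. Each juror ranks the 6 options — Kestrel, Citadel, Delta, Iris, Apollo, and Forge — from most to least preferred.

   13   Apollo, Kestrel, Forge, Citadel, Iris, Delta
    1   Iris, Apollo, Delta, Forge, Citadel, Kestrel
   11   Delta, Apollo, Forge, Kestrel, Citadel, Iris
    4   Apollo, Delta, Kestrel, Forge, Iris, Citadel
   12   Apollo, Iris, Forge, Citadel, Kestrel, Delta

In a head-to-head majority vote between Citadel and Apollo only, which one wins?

Apollo

Ballots ranking Citadel above Apollo: 0.
Ballots ranking Apollo above Citadel: 13+1+11+4+12 = 41.
Apollo wins the head-to-head, 41–0.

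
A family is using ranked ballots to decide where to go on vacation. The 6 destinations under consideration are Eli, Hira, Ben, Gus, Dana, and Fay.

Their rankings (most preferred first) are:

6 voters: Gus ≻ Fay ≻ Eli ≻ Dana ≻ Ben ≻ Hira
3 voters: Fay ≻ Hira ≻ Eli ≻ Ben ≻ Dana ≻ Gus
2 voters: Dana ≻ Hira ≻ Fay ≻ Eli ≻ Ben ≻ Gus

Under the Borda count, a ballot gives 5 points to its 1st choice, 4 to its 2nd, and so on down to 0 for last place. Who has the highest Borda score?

Fay

Borda scores:
  Eli: 6·3 + 3·3 + 2·2 = 31
  Hira: 6·0 + 3·4 + 2·4 = 20
  Ben: 6·1 + 3·2 + 2·1 = 14
  Gus: 6·5 + 3·0 + 2·0 = 30
  Dana: 6·2 + 3·1 + 2·5 = 25
  Fay: 6·4 + 3·5 + 2·3 = 45
Fay has the highest total.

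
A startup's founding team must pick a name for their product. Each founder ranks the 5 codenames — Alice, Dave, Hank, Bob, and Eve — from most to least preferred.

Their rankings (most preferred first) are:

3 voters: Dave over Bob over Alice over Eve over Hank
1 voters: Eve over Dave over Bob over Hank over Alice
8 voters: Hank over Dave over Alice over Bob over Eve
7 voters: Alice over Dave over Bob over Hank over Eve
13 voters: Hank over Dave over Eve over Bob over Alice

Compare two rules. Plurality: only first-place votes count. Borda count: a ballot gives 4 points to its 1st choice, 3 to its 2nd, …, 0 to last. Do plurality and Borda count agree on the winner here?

No

Plurality first-place counts: Alice 7, Dave 3, Hank 21, Bob 0, Eve 1 → Hank.
Borda totals: Alice 50, Dave 99, Hank 92, Bob 46, Eve 33 → Dave.
The two rules disagree: plurality picks Hank, Borda picks Dave.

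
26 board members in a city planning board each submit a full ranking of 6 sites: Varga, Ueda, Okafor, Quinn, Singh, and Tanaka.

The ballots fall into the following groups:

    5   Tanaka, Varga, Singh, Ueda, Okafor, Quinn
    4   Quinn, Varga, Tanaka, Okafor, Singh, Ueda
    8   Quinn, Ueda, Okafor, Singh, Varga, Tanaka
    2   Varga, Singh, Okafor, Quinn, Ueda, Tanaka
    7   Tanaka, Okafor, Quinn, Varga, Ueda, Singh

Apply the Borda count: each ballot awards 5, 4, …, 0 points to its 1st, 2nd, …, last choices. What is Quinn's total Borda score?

85

Borda scores:
  Varga: 5·4 + 4·4 + 8·1 + 2·5 + 7·2 = 68
  Ueda: 5·2 + 4·0 + 8·4 + 2·1 + 7·1 = 51
  Okafor: 5·1 + 4·2 + 8·3 + 2·3 + 7·4 = 71
  Quinn: 5·0 + 4·5 + 8·5 + 2·2 + 7·3 = 85
  Singh: 5·3 + 4·1 + 8·2 + 2·4 + 7·0 = 43
  Tanaka: 5·5 + 4·3 + 8·0 + 2·0 + 7·5 = 72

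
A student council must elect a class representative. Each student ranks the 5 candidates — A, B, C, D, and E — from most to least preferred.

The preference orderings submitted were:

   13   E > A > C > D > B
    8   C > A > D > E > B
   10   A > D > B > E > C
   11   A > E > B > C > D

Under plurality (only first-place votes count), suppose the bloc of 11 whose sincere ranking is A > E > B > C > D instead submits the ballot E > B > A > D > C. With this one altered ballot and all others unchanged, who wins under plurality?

First-place totals with the altered ballot: A 10, B 0, C 8, D 0, E 24.
The switch changes the winner from A to E.

E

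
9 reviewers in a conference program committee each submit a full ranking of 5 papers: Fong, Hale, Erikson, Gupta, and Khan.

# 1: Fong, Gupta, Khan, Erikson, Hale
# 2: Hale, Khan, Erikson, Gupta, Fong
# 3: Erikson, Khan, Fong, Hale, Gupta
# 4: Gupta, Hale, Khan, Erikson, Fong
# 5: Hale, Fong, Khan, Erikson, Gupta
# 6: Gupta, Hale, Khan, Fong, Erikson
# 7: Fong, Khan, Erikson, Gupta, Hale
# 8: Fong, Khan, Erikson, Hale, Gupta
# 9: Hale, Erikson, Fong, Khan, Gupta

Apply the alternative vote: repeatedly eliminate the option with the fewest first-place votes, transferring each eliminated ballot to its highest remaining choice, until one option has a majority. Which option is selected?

Hale

Round 1: Fong 3, Hale 3, Gupta 2, Erikson 1, Khan 0. Khan has the fewest and is eliminated.
Round 2: Fong 3, Hale 3, Gupta 2, Erikson 1. Erikson has the fewest and is eliminated.
Round 3: Fong 4, Hale 3, Gupta 2. Gupta has the fewest and is eliminated.
Round 4: Hale 5, Fong 4. Hale has a majority.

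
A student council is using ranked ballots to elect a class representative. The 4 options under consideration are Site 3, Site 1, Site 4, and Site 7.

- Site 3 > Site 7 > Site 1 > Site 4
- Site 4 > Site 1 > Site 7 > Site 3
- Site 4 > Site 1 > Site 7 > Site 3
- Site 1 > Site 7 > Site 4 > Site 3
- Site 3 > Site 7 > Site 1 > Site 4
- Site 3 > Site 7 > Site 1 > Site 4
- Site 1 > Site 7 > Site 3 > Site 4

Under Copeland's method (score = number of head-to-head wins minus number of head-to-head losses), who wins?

Site 1

Pairwise results:
  Site 3 vs Site 1: Site 1 wins 4–3.
  Site 3 vs Site 4: Site 3 wins 4–3.
  Site 3 vs Site 7: Site 7 wins 4–3.
  Site 1 vs Site 4: Site 1 wins 5–2.
  Site 1 vs Site 7: Site 1 wins 4–3.
  Site 4 vs Site 7: Site 7 wins 5–2.
Copeland scores (wins − losses):
  Site 3: 1 − 2 = -1
  Site 1: 3 − 0 = 3
  Site 4: 0 − 3 = -3
  Site 7: 2 − 1 = 1
Site 1 has the best Copeland score.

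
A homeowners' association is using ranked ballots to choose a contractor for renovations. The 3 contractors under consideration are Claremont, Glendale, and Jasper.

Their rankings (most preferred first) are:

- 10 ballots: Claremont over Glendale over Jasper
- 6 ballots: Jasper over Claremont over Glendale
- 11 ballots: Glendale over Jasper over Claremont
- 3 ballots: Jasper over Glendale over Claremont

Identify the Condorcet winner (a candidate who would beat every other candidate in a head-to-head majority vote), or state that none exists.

Head-to-head results (30 voters total):
Claremont vs Glendale: Claremont wins 16–14.
Claremont vs Jasper: Jasper wins 20–10.
Glendale vs Jasper: Glendale wins 21–9.
No candidate beats all others: Claremont beats Glendale beats Jasper beats Claremont, a majority cycle.

There is no Condorcet winner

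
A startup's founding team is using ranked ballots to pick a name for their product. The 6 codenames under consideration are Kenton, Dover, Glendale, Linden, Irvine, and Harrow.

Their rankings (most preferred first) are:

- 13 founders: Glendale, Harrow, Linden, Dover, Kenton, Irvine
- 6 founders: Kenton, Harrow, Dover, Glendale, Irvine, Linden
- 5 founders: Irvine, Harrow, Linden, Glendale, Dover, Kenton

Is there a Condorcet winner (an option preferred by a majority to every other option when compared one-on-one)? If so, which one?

Glendale

Head-to-head results (24 voters total):
Kenton vs Dover: Dover wins 18–6.
Kenton vs Glendale: Glendale wins 18–6.
Kenton vs Linden: Linden wins 18–6.
Kenton vs Irvine: Kenton wins 19–5.
Kenton vs Harrow: Harrow wins 18–6.
Dover vs Glendale: Glendale wins 18–6.
Dover vs Linden: Linden wins 18–6.
Dover vs Irvine: Dover wins 19–5.
Dover vs Harrow: Harrow wins 24–0.
Glendale vs Linden: Glendale wins 19–5.
Glendale vs Irvine: Glendale wins 19–5.
Glendale vs Harrow: Glendale wins 13–11.
Linden vs Irvine: Linden wins 13–11.
Linden vs Harrow: Harrow wins 24–0.
Irvine vs Harrow: Harrow wins 19–5.
Glendale beats each rival — Kenton (18–6), Dover (18–6), Linden (19–5), Irvine (19–5), Harrow (13–11) — so Glendale is the Condorcet winner.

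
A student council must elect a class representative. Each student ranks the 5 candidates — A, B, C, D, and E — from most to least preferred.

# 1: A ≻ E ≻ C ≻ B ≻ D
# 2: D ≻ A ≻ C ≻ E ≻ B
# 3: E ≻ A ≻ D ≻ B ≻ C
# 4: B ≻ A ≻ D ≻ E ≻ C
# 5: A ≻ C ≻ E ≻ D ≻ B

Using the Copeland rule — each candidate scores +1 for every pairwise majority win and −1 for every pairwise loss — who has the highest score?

A

Pairwise results:
  A vs B: A wins 4–1.
  A vs C: A wins 5–0.
  A vs D: A wins 4–1.
  A vs E: A wins 4–1.
  B vs C: C wins 3–2.
  B vs D: D wins 3–2.
  B vs E: E wins 4–1.
  C vs D: D wins 3–2.
  C vs E: E wins 3–2.
  D vs E: E wins 3–2.
Copeland scores (wins − losses):
  A: 4 − 0 = 4
  B: 0 − 4 = -4
  C: 1 − 3 = -2
  D: 2 − 2 = 0
  E: 3 − 1 = 2
A has the best Copeland score.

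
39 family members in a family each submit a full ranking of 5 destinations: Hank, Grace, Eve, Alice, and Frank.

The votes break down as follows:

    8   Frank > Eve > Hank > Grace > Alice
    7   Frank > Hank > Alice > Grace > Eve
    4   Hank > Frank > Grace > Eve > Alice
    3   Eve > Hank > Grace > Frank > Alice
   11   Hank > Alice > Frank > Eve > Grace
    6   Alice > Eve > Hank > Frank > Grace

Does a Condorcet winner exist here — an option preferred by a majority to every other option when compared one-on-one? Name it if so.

Hank

Head-to-head results (39 voters total):
Hank vs Grace: Hank wins 39–0.
Hank vs Eve: Hank wins 22–17.
Hank vs Alice: Hank wins 33–6.
Hank vs Frank: Hank wins 24–15.
Grace vs Eve: Eve wins 28–11.
Grace vs Alice: Alice wins 24–15.
Grace vs Frank: Frank wins 36–3.
Eve vs Alice: Alice wins 24–15.
Eve vs Frank: Frank wins 30–9.
Alice vs Frank: Frank wins 22–17.
Hank beats each rival — Grace (39–0), Eve (22–17), Alice (33–6), Frank (24–15) — so Hank is the Condorcet winner.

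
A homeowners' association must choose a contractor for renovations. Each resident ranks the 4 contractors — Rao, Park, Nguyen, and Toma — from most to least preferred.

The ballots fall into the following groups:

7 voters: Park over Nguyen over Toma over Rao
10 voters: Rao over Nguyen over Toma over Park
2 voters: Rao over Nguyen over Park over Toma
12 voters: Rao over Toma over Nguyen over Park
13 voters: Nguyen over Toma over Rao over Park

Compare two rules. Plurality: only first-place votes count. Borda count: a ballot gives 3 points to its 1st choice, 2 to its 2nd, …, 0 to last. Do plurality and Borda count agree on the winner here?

Plurality first-place counts: Rao 24, Park 7, Nguyen 13, Toma 0 → Rao.
Borda totals: Rao 85, Park 23, Nguyen 89, Toma 67 → Nguyen.
The two rules disagree: plurality picks Rao, Borda picks Nguyen.

No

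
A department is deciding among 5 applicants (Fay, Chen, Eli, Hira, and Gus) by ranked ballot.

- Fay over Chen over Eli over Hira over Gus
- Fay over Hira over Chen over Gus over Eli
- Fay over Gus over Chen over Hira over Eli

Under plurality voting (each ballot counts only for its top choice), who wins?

First-place vote totals:
  Fay: 3
  Chen: 0
  Eli: 0
  Hira: 0
  Gus: 0
Fay has the most first-place votes.

Fay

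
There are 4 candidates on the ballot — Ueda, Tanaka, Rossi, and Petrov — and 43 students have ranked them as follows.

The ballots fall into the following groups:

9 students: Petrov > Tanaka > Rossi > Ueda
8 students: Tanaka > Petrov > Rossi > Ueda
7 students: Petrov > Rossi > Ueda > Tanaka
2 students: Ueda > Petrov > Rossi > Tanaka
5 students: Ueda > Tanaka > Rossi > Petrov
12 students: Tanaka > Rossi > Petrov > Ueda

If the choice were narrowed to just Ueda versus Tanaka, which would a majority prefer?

Tanaka

Ballots ranking Ueda above Tanaka: 7+2+5 = 14.
Ballots ranking Tanaka above Ueda: 9+8+12 = 29.
Tanaka wins the head-to-head, 29–14.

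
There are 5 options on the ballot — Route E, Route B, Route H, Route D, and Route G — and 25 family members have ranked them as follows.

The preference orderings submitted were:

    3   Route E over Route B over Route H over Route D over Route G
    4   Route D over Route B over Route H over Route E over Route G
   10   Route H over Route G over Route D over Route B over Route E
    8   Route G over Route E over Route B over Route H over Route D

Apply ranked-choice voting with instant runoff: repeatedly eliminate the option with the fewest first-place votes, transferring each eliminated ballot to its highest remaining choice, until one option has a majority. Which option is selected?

Route H

Round 1: Route H 10, Route G 8, Route D 4, Route E 3, Route B 0. Route B has the fewest and is eliminated.
Round 2: Route H 10, Route G 8, Route D 4, Route E 3. Route E has the fewest and is eliminated.
Round 3: Route H 13, Route G 8, Route D 4. Route H has a majority.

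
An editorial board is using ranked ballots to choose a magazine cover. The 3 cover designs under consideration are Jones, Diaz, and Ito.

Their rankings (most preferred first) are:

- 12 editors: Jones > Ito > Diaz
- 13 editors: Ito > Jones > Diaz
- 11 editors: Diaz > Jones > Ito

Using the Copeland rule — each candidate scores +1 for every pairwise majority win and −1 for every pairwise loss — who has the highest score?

Jones

Pairwise results:
  Jones vs Diaz: Jones wins 25–11.
  Jones vs Ito: Jones wins 23–13.
  Diaz vs Ito: Ito wins 25–11.
Copeland scores (wins − losses):
  Jones: 2 − 0 = 2
  Diaz: 0 − 2 = -2
  Ito: 1 − 1 = 0
Jones has the best Copeland score.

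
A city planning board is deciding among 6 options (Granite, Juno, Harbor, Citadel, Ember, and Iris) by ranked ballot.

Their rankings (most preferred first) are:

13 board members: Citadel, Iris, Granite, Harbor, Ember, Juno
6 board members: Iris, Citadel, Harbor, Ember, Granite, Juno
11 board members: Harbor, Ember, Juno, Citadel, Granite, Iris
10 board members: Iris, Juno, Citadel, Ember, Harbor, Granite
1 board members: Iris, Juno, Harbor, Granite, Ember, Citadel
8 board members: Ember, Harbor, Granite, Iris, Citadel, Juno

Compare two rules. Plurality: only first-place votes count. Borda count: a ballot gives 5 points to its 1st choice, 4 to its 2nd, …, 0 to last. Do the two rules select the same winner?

Yes

Plurality first-place counts: Granite 0, Juno 0, Harbor 11, Citadel 13, Ember 8, Iris 17 → Iris.
Borda totals: Granite 82, Juno 77, Harbor 144, Citadel 149, Ember 130, Iris 153 → Iris.
The two rules agree on Iris.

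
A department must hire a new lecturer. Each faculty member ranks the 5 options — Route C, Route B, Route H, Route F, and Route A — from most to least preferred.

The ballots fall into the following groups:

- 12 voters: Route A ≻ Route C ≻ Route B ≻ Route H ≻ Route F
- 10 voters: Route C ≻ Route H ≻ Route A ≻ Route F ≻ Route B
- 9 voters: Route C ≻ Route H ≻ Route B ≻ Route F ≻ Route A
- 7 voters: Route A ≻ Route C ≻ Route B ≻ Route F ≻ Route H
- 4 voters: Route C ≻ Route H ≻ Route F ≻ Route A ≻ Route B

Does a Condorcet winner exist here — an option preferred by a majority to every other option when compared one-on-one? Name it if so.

Head-to-head results (42 voters total):
Route C vs Route B: Route C wins 42–0.
Route C vs Route H: Route C wins 42–0.
Route C vs Route F: Route C wins 42–0.
Route C vs Route A: Route C wins 23–19.
Route B vs Route H: Route H wins 23–19.
Route B vs Route F: Route B wins 28–14.
Route B vs Route A: Route A wins 33–9.
Route H vs Route F: Route H wins 35–7.
Route H vs Route A: Route H wins 23–19.
Route F vs Route A: Route A wins 29–13.
Route C beats each rival — Route B (42–0), Route H (42–0), Route F (42–0), Route A (23–19) — so Route C is the Condorcet winner.

Route C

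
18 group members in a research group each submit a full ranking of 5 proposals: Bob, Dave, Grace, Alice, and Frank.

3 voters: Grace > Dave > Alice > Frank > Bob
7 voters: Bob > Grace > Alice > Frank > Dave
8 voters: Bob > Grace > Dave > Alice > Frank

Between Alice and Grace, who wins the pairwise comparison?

Grace

Ballots ranking Alice above Grace: 0.
Ballots ranking Grace above Alice: 3+7+8 = 18.
Grace wins the head-to-head, 18–0.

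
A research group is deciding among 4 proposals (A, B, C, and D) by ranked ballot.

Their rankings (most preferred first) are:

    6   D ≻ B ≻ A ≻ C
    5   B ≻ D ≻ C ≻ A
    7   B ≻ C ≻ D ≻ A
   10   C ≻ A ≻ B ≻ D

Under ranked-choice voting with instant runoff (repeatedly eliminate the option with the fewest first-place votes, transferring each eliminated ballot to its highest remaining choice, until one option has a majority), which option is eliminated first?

Round 1: B 12, C 10, D 6, A 0. A has the fewest and is eliminated.
Round 2: B 12, C 10, D 6. D has the fewest and is eliminated.
Round 3: B 18, C 10. B has a majority.

A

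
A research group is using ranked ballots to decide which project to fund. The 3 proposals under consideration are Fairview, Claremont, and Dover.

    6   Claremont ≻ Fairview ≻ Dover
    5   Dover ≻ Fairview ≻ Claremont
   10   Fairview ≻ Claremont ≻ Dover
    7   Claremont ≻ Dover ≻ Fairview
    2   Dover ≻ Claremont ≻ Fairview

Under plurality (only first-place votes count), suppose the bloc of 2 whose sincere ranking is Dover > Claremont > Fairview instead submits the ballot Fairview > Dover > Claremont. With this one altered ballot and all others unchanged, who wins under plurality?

Claremont

First-place totals with the altered ballot: Fairview 12, Claremont 13, Dover 5.
The winner is unchanged: still Claremont.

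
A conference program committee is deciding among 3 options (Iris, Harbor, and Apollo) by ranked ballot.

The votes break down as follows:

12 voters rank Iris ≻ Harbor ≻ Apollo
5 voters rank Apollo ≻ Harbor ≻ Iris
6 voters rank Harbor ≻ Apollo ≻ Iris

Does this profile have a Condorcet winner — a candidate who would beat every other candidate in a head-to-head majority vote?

Yes

Head-to-head results (23 voters total):
Iris vs Harbor: Iris wins 12–11.
Iris vs Apollo: Iris wins 12–11.
Harbor vs Apollo: Harbor wins 18–5.
Iris beats each rival — Harbor (12–11), Apollo (12–11) — so Iris is the Condorcet winner.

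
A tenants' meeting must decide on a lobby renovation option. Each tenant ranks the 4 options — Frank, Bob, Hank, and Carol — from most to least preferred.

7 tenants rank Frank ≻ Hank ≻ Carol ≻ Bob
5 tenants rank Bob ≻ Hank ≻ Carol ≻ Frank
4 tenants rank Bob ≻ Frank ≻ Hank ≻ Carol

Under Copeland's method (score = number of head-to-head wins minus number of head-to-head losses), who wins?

Bob

Pairwise results:
  Frank vs Bob: Bob wins 9–7.
  Frank vs Hank: Frank wins 11–5.
  Frank vs Carol: Frank wins 11–5.
  Bob vs Hank: Bob wins 9–7.
  Bob vs Carol: Bob wins 9–7.
  Hank vs Carol: Hank wins 16–0.
Copeland scores (wins − losses):
  Frank: 2 − 1 = 1
  Bob: 3 − 0 = 3
  Hank: 1 − 2 = -1
  Carol: 0 − 3 = -3
Bob has the best Copeland score.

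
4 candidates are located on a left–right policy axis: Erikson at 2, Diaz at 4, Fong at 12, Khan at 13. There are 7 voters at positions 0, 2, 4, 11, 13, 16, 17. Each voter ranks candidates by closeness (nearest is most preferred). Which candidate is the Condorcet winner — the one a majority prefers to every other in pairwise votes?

With single-peaked preferences on a line, the Condorcet winner is the candidate closest to the median voter.
The median voter (position 11) is closest to Fong at 12.
Check: Fong vs Erikson — voters closer to Fong: 4 of 7.

Fong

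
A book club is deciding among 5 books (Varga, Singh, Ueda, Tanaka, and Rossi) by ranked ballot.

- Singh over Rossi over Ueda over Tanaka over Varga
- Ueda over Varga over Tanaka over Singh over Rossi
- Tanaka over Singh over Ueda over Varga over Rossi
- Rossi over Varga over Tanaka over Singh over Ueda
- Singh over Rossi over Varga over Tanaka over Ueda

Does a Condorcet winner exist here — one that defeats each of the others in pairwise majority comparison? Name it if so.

Head-to-head results (5 voters total):
Varga vs Singh: Singh wins 3–2.
Varga vs Ueda: Ueda wins 3–2.
Varga vs Tanaka: Varga wins 3–2.
Varga vs Rossi: Rossi wins 3–2.
Singh vs Ueda: Singh wins 4–1.
Singh vs Tanaka: Tanaka wins 3–2.
Singh vs Rossi: Singh wins 4–1.
Ueda vs Tanaka: Tanaka wins 3–2.
Ueda vs Rossi: Rossi wins 3–2.
Tanaka vs Rossi: Rossi wins 3–2.
No candidate beats all others: Varga beats Tanaka beats Singh beats Varga, a majority cycle.

No Condorcet winner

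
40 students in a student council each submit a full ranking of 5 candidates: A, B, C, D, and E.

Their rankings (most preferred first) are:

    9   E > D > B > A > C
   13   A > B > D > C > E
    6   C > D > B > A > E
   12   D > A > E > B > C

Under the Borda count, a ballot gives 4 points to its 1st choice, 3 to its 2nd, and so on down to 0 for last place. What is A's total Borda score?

Borda scores:
  A: 9·1 + 13·4 + 6·1 + 12·3 = 103
  B: 9·2 + 13·3 + 6·2 + 12·1 = 81
  C: 9·0 + 13·1 + 6·4 + 12·0 = 37
  D: 9·3 + 13·2 + 6·3 + 12·4 = 119
  E: 9·4 + 13·0 + 6·0 + 12·2 = 60

103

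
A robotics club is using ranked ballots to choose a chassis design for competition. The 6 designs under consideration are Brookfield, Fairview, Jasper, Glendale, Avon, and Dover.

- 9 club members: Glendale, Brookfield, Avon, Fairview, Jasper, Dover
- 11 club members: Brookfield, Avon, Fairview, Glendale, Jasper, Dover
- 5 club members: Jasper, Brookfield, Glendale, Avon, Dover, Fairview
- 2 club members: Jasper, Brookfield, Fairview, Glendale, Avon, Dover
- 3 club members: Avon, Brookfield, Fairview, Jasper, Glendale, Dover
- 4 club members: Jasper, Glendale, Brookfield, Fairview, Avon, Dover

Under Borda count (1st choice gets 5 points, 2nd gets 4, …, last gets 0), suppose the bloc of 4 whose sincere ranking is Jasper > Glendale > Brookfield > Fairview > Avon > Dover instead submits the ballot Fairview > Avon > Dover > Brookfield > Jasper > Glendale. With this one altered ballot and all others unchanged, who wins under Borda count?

Brookfield

Borda totals with the altered ballot: Brookfield 139, Fairview 86, Jasper 65, Glendale 89, Avon 114, Dover 17.
The winner is unchanged: still Brookfield.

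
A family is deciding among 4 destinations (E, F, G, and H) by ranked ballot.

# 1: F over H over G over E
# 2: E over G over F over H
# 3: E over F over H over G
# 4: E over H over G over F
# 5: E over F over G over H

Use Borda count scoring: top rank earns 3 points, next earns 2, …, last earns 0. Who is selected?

Borda scores:
  E: 0 + 3 + 3 + 3 + 3 = 12
  F: 3 + 1 + 2 + 0 + 2 = 8
  G: 1 + 2 + 0 + 1 + 1 = 5
  H: 2 + 0 + 1 + 2 + 0 = 5
E has the highest total.

E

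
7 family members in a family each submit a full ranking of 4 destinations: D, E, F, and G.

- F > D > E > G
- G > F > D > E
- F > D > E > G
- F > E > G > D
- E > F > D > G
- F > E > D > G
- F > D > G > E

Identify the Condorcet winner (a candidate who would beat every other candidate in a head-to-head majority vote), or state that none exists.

Head-to-head results (7 voters total):
D vs E: D wins 4–3.
D vs F: F wins 7–0.
D vs G: D wins 5–2.
E vs F: F wins 6–1.
E vs G: E wins 5–2.
F vs G: F wins 6–1.
F beats each rival — D (7–0), E (6–1), G (6–1) — so F is the Condorcet winner.

F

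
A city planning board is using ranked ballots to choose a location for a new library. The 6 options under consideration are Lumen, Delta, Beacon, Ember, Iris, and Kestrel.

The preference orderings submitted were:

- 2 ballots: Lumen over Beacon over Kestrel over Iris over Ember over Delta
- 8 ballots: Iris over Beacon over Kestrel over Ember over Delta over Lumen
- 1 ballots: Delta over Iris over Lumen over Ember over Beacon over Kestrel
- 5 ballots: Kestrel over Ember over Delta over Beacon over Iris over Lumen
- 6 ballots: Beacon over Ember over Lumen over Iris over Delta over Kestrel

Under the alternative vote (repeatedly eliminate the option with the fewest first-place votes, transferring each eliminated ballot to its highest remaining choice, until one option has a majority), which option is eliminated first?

Ember

Round 1: Iris 8, Beacon 6, Kestrel 5, Lumen 2, Delta 1, Ember 0. Ember has the fewest and is eliminated.
Round 2: Iris 8, Beacon 6, Kestrel 5, Lumen 2, Delta 1. Delta has the fewest and is eliminated.
Round 3: Iris 9, Beacon 6, Kestrel 5, Lumen 2. Lumen has the fewest and is eliminated.
Round 4: Iris 9, Beacon 8, Kestrel 5. Kestrel has the fewest and is eliminated.
Round 5: Beacon 13, Iris 9. Beacon has a majority.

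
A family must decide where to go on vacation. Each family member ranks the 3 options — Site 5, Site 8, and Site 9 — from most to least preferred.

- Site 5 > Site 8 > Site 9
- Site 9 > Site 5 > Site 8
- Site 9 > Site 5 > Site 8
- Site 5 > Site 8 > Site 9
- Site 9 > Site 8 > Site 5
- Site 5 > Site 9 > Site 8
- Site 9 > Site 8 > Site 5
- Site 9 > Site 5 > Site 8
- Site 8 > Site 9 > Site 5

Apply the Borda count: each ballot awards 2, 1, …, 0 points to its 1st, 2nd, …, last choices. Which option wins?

Site 9

Borda scores:
  Site 5: 2 + 1 + 1 + 2 + 0 + 2 + 0 + 1 + 0 = 9
  Site 8: 1 + 0 + 0 + 1 + 1 + 0 + 1 + 0 + 2 = 6
  Site 9: 0 + 2 + 2 + 0 + 2 + 1 + 2 + 2 + 1 = 12
Site 9 has the highest total.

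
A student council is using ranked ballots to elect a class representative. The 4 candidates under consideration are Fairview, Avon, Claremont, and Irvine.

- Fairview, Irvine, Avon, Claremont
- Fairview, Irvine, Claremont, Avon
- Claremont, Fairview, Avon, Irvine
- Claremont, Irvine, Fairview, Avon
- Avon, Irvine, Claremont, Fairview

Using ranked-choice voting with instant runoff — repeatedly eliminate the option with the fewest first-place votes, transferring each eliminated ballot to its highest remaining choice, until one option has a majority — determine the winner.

Round 1: Fairview 2, Claremont 2, Avon 1, Irvine 0. Irvine has the fewest and is eliminated.
Round 2: Fairview 2, Claremont 2, Avon 1. Avon has the fewest and is eliminated.
Round 3: Claremont 3, Fairview 2. Claremont has a majority.

Claremont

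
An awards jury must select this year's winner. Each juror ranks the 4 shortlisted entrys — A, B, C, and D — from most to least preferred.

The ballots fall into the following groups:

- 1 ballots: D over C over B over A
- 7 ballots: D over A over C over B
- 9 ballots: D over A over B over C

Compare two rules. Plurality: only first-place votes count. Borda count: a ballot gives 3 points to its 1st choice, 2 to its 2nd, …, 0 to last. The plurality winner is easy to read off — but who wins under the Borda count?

Plurality first-place counts: A 0, B 0, C 0, D 17 → D.
Borda totals: A 32, B 10, C 9, D 51 → D.

D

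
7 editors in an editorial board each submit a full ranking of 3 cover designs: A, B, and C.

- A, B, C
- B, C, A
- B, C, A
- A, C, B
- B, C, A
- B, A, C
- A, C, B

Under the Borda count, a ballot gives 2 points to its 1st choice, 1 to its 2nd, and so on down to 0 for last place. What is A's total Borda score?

Borda scores:
  A: 2 + 0 + 0 + 2 + 0 + 1 + 2 = 7
  B: 1 + 2 + 2 + 0 + 2 + 2 + 0 = 9
  C: 0 + 1 + 1 + 1 + 1 + 0 + 1 = 5

7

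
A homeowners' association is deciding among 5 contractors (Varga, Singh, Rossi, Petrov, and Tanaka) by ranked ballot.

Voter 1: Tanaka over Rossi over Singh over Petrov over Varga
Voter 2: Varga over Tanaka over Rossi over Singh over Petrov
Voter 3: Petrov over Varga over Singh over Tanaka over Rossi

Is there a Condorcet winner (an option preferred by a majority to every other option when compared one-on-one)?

Head-to-head results (3 voters total):
Varga vs Singh: Varga wins 2–1.
Varga vs Rossi: Varga wins 2–1.
Varga vs Petrov: Petrov wins 2–1.
Varga vs Tanaka: Varga wins 2–1.
Singh vs Rossi: Rossi wins 2–1.
Singh vs Petrov: Singh wins 2–1.
Singh vs Tanaka: Tanaka wins 2–1.
Rossi vs Petrov: Rossi wins 2–1.
Rossi vs Tanaka: Tanaka wins 3–0.
Petrov vs Tanaka: Tanaka wins 2–1.
No candidate beats all others: Varga beats Singh beats Petrov beats Varga, a majority cycle.

No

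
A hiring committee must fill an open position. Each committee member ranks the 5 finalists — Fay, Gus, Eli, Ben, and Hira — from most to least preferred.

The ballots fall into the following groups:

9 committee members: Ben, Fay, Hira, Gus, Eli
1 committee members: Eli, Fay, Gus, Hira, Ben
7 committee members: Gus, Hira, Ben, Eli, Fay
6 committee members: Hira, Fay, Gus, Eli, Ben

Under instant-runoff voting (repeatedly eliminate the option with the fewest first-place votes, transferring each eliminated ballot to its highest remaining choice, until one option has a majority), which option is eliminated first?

Fay

Round 1: Ben 9, Gus 7, Hira 6, Eli 1, Fay 0. Fay has the fewest and is eliminated.
Round 2: Ben 9, Gus 7, Hira 6, Eli 1. Eli has the fewest and is eliminated.
Round 3: Ben 9, Gus 8, Hira 6. Hira has the fewest and is eliminated.
Round 4: Gus 14, Ben 9. Gus has a majority.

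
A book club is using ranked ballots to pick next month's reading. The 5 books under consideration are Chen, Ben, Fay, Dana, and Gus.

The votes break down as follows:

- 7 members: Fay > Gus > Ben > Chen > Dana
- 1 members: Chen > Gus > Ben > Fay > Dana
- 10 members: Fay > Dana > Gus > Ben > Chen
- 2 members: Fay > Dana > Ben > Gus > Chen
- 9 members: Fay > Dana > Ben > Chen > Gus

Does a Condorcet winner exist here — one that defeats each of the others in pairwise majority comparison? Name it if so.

Head-to-head results (29 voters total):
Chen vs Ben: Ben wins 28–1.
Chen vs Fay: Fay wins 28–1.
Chen vs Dana: Dana wins 21–8.
Chen vs Gus: Gus wins 19–10.
Ben vs Fay: Fay wins 28–1.
Ben vs Dana: Dana wins 21–8.
Ben vs Gus: Gus wins 18–11.
Fay vs Dana: Fay wins 29–0.
Fay vs Gus: Fay wins 28–1.
Dana vs Gus: Dana wins 21–8.
Fay beats each rival — Chen (28–1), Ben (28–1), Dana (29–0), Gus (28–1) — so Fay is the Condorcet winner.

Fay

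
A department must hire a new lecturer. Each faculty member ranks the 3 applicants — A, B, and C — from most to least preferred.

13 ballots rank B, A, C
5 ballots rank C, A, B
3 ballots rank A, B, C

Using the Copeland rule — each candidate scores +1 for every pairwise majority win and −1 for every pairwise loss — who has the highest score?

B

Pairwise results:
  A vs B: B wins 13–8.
  A vs C: A wins 16–5.
  B vs C: B wins 16–5.
Copeland scores (wins − losses):
  A: 1 − 1 = 0
  B: 2 − 0 = 2
  C: 0 − 2 = -2
B has the best Copeland score.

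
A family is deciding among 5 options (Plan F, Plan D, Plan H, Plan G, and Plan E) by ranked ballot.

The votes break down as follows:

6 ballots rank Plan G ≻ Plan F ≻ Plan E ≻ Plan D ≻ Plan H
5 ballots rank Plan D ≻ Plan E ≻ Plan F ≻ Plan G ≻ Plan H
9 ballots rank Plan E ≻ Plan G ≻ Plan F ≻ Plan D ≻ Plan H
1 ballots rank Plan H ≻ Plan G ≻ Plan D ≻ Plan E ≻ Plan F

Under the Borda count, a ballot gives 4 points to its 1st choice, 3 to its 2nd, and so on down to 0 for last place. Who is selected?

Borda scores:
  Plan F: 6·3 + 5·2 + 9·2 + 0 = 46
  Plan D: 6·1 + 5·4 + 9·1 + 2 = 37
  Plan H: 6·0 + 5·0 + 9·0 + 4 = 4
  Plan G: 6·4 + 5·1 + 9·3 + 3 = 59
  Plan E: 6·2 + 5·3 + 9·4 + 1 = 64
Plan E has the highest total.

Plan E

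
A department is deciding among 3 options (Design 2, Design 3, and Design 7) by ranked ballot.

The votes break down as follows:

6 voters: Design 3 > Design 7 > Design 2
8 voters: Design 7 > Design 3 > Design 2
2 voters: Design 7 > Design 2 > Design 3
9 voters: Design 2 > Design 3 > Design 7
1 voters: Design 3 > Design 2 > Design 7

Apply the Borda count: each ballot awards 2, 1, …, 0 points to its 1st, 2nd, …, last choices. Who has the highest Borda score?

Design 3

Borda scores:
  Design 2: 6·0 + 8·0 + 2·1 + 9·2 + 1 = 21
  Design 3: 6·2 + 8·1 + 2·0 + 9·1 + 2 = 31
  Design 7: 6·1 + 8·2 + 2·2 + 9·0 + 0 = 26
Design 3 has the highest total.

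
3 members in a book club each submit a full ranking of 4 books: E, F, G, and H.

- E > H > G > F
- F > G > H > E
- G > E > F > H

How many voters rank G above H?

2

Ballots ranking G above H: 2.
Ballots ranking H above G: 1.
So 2 of 3 voters prefer G to H.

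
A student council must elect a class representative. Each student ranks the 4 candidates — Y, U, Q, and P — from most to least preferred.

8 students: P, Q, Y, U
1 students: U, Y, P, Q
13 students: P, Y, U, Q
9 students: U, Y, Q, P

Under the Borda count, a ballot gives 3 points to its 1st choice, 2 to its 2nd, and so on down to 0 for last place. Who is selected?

Borda scores:
  Y: 8·1 + 2 + 13·2 + 9·2 = 54
  U: 8·0 + 3 + 13·1 + 9·3 = 43
  Q: 8·2 + 0 + 13·0 + 9·1 = 25
  P: 8·3 + 1 + 13·3 + 9·0 = 64
P has the highest total.

P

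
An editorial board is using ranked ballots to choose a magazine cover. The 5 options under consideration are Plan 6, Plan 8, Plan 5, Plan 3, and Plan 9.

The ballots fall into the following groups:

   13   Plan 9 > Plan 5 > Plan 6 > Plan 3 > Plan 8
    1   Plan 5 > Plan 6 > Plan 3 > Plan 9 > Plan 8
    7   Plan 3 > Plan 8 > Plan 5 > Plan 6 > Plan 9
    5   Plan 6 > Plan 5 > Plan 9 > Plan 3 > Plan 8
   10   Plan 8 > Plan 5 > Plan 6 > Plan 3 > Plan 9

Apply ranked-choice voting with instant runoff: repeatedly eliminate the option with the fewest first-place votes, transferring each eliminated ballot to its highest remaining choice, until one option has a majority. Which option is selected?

Round 1: Plan 9 13, Plan 8 10, Plan 3 7, Plan 6 5, Plan 5 1. Plan 5 has the fewest and is eliminated.
Round 2: Plan 9 13, Plan 8 10, Plan 3 7, Plan 6 6. Plan 6 has the fewest and is eliminated.
Round 3: Plan 9 18, Plan 8 10, Plan 3 8. Plan 3 has the fewest and is eliminated.
Round 4: Plan 9 19, Plan 8 17. Plan 9 has a majority.

Plan 9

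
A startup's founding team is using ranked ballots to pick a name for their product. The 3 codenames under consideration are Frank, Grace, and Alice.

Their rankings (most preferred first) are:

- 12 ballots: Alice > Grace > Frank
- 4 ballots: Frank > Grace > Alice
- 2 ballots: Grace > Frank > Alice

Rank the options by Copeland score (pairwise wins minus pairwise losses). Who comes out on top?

Alice

Pairwise results:
  Frank vs Grace: Grace wins 14–4.
  Frank vs Alice: Alice wins 12–6.
  Grace vs Alice: Alice wins 12–6.
Copeland scores (wins − losses):
  Frank: 0 − 2 = -2
  Grace: 1 − 1 = 0
  Alice: 2 − 0 = 2
Alice has the best Copeland score.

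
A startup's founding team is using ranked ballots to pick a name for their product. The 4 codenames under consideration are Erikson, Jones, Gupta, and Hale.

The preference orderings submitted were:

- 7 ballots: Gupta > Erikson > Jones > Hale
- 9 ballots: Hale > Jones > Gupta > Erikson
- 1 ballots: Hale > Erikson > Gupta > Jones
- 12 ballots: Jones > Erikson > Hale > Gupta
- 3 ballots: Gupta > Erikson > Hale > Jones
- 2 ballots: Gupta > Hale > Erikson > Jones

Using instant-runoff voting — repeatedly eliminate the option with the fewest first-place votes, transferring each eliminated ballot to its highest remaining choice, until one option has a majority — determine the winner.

Jones

Round 1: Jones 12, Gupta 12, Hale 10, Erikson 0. Erikson has the fewest and is eliminated.
Round 2: Jones 12, Gupta 12, Hale 10. Hale has the fewest and is eliminated.
Round 3: Jones 21, Gupta 13. Jones has a majority.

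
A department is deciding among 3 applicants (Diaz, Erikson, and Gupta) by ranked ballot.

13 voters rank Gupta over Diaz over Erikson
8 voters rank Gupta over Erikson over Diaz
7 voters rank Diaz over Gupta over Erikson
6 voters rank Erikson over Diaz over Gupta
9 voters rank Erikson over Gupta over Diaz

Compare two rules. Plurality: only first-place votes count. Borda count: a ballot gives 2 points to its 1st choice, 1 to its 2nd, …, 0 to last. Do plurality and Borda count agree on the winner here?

Yes

Plurality first-place counts: Diaz 7, Erikson 15, Gupta 21 → Gupta.
Borda totals: Diaz 33, Erikson 38, Gupta 58 → Gupta.
The two rules agree on Gupta.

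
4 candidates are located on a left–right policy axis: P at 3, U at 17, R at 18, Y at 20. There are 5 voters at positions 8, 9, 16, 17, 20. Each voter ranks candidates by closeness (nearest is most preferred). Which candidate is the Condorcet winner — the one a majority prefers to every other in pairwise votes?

U

With single-peaked preferences on a line, the Condorcet winner is the candidate closest to the median voter.
The median voter (position 16) is closest to U at 17.
Check: U vs Y — voters closer to U: 4 of 5.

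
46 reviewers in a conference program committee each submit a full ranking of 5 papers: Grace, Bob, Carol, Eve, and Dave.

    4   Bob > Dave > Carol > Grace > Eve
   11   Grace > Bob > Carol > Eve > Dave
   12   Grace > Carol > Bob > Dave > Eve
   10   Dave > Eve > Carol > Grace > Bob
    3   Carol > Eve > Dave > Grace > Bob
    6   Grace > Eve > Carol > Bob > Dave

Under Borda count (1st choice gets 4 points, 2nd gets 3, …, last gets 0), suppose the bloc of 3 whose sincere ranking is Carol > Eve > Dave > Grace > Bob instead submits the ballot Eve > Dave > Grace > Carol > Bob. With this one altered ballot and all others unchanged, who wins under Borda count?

Borda totals with the altered ballot: Grace 136, Bob 79, Carol 101, Eve 71, Dave 73.
The winner is unchanged: still Grace.

Grace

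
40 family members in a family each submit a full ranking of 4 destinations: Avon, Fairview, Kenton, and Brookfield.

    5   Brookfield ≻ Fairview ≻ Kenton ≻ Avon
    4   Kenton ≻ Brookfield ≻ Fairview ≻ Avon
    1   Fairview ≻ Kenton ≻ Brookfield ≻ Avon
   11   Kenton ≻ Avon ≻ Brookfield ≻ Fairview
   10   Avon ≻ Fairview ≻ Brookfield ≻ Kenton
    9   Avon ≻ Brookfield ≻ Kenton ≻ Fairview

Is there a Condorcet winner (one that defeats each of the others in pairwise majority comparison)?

No

Head-to-head results (40 voters total):
Avon vs Fairview: Avon wins 30–10.
Avon vs Kenton: Kenton wins 21–19.
Avon vs Brookfield: Avon wins 30–10.
Fairview vs Kenton: Kenton wins 24–16.
Fairview vs Brookfield: Brookfield wins 29–11.
Kenton vs Brookfield: Brookfield wins 24–16.
No candidate beats all others: Avon beats Brookfield beats Kenton beats Avon, a majority cycle.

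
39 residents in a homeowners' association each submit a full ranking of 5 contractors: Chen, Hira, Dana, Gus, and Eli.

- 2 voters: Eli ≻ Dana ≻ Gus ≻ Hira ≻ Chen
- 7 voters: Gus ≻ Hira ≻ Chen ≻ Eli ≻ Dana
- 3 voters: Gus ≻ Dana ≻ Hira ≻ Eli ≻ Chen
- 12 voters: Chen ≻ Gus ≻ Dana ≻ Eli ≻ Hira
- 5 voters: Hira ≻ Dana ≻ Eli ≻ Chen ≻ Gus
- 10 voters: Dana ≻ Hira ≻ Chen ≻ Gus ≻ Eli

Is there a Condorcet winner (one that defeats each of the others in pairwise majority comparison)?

Head-to-head results (39 voters total):
Chen vs Hira: Hira wins 27–12.
Chen vs Dana: Dana wins 20–19.
Chen vs Gus: Chen wins 27–12.
Chen vs Eli: Chen wins 29–10.
Hira vs Dana: Dana wins 27–12.
Hira vs Gus: Gus wins 24–15.
Hira vs Eli: Hira wins 25–14.
Dana vs Gus: Gus wins 22–17.
Dana vs Eli: Dana wins 30–9.
Gus vs Eli: Gus wins 32–7.
No candidate beats all others: Chen beats Gus beats Hira beats Chen, a majority cycle.

No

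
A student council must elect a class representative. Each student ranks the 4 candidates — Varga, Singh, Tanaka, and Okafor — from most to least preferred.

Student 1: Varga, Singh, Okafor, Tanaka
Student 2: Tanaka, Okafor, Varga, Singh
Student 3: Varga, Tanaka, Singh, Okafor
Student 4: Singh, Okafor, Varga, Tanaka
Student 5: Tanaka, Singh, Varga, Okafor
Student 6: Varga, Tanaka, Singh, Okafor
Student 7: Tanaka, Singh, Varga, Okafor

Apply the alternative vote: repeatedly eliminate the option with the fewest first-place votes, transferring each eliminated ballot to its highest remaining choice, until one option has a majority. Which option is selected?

Round 1: Varga 3, Tanaka 3, Singh 1, Okafor 0. Okafor has the fewest and is eliminated.
Round 2: Varga 3, Tanaka 3, Singh 1. Singh has the fewest and is eliminated.
Round 3: Varga 4, Tanaka 3. Varga has a majority.

Varga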